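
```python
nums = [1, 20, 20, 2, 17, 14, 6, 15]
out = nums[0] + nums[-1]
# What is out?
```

nums has length 8. nums[0] = 1.
nums has length 8. Negative index -1 maps to positive index 8 + (-1) = 7. nums[7] = 15.
Sum: 1 + 15 = 16.

16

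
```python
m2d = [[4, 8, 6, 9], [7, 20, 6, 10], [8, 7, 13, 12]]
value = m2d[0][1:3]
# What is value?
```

m2d[0] = [4, 8, 6, 9]. m2d[0] has length 4. The slice m2d[0][1:3] selects indices [1, 2] (1->8, 2->6), giving [8, 6].

[8, 6]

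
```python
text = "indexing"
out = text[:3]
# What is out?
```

text has length 8. The slice text[:3] selects indices [0, 1, 2] (0->'i', 1->'n', 2->'d'), giving 'ind'.

'ind'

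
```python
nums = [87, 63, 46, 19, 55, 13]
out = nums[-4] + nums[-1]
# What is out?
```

nums has length 6. Negative index -4 maps to positive index 6 + (-4) = 2. nums[2] = 46.
nums has length 6. Negative index -1 maps to positive index 6 + (-1) = 5. nums[5] = 13.
Sum: 46 + 13 = 59.

59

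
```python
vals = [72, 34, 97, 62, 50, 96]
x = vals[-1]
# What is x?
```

vals has length 6. Negative index -1 maps to positive index 6 + (-1) = 5. vals[5] = 96.

96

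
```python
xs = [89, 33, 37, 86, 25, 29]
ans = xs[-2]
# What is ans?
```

xs has length 6. Negative index -2 maps to positive index 6 + (-2) = 4. xs[4] = 25.

25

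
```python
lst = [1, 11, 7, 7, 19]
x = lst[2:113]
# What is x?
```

lst has length 5. The slice lst[2:113] selects indices [2, 3, 4] (2->7, 3->7, 4->19), giving [7, 7, 19].

[7, 7, 19]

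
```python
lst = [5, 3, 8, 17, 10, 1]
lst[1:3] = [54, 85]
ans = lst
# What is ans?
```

lst starts as [5, 3, 8, 17, 10, 1] (length 6). The slice lst[1:3] covers indices [1, 2] with values [3, 8]. Replacing that slice with [54, 85] (same length) produces [5, 54, 85, 17, 10, 1].

[5, 54, 85, 17, 10, 1]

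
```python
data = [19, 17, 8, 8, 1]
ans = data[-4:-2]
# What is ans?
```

data has length 5. The slice data[-4:-2] selects indices [1, 2] (1->17, 2->8), giving [17, 8].

[17, 8]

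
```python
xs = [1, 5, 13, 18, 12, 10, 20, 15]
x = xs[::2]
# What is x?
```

xs has length 8. The slice xs[::2] selects indices [0, 2, 4, 6] (0->1, 2->13, 4->12, 6->20), giving [1, 13, 12, 20].

[1, 13, 12, 20]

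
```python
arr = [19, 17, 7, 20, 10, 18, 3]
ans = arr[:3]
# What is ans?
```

arr has length 7. The slice arr[:3] selects indices [0, 1, 2] (0->19, 1->17, 2->7), giving [19, 17, 7].

[19, 17, 7]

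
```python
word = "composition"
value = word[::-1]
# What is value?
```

word has length 11. The slice word[::-1] selects indices [10, 9, 8, 7, 6, 5, 4, 3, 2, 1, 0] (10->'n', 9->'o', 8->'i', 7->'t', 6->'i', 5->'s', 4->'o', 3->'p', 2->'m', 1->'o', 0->'c'), giving 'noitisopmoc'.

'noitisopmoc'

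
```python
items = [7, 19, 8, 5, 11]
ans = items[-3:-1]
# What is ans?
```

items has length 5. The slice items[-3:-1] selects indices [2, 3] (2->8, 3->5), giving [8, 5].

[8, 5]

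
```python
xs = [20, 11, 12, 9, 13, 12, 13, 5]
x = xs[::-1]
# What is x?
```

xs has length 8. The slice xs[::-1] selects indices [7, 6, 5, 4, 3, 2, 1, 0] (7->5, 6->13, 5->12, 4->13, 3->9, 2->12, 1->11, 0->20), giving [5, 13, 12, 13, 9, 12, 11, 20].

[5, 13, 12, 13, 9, 12, 11, 20]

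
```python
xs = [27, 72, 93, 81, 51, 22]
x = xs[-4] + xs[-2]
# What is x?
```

xs has length 6. Negative index -4 maps to positive index 6 + (-4) = 2. xs[2] = 93.
xs has length 6. Negative index -2 maps to positive index 6 + (-2) = 4. xs[4] = 51.
Sum: 93 + 51 = 144.

144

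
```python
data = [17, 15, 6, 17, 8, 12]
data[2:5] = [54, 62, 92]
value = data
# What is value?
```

data starts as [17, 15, 6, 17, 8, 12] (length 6). The slice data[2:5] covers indices [2, 3, 4] with values [6, 17, 8]. Replacing that slice with [54, 62, 92] (same length) produces [17, 15, 54, 62, 92, 12].

[17, 15, 54, 62, 92, 12]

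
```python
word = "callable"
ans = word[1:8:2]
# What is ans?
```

word has length 8. The slice word[1:8:2] selects indices [1, 3, 5, 7] (1->'a', 3->'l', 5->'b', 7->'e'), giving 'albe'.

'albe'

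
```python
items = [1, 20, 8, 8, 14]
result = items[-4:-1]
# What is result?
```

items has length 5. The slice items[-4:-1] selects indices [1, 2, 3] (1->20, 2->8, 3->8), giving [20, 8, 8].

[20, 8, 8]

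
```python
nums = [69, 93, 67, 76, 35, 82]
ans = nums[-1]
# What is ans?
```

nums has length 6. Negative index -1 maps to positive index 6 + (-1) = 5. nums[5] = 82.

82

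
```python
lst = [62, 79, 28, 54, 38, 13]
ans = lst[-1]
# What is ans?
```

lst has length 6. Negative index -1 maps to positive index 6 + (-1) = 5. lst[5] = 13.

13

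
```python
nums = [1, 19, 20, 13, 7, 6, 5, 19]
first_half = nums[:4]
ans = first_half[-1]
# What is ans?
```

nums has length 8. The slice nums[:4] selects indices [0, 1, 2, 3] (0->1, 1->19, 2->20, 3->13), giving [1, 19, 20, 13]. So first_half = [1, 19, 20, 13]. Then first_half[-1] = 13.

13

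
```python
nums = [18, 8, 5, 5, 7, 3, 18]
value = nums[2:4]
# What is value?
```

nums has length 7. The slice nums[2:4] selects indices [2, 3] (2->5, 3->5), giving [5, 5].

[5, 5]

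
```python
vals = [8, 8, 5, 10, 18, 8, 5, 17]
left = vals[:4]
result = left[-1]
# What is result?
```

vals has length 8. The slice vals[:4] selects indices [0, 1, 2, 3] (0->8, 1->8, 2->5, 3->10), giving [8, 8, 5, 10]. So left = [8, 8, 5, 10]. Then left[-1] = 10.

10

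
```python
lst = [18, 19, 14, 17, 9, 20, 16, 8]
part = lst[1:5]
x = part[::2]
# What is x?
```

lst has length 8. The slice lst[1:5] selects indices [1, 2, 3, 4] (1->19, 2->14, 3->17, 4->9), giving [19, 14, 17, 9]. So part = [19, 14, 17, 9]. part has length 4. The slice part[::2] selects indices [0, 2] (0->19, 2->17), giving [19, 17].

[19, 17]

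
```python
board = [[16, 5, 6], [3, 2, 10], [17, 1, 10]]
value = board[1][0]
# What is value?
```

board[1] = [3, 2, 10]. Taking column 0 of that row yields 3.

3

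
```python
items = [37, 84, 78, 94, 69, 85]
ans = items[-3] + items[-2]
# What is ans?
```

items has length 6. Negative index -3 maps to positive index 6 + (-3) = 3. items[3] = 94.
items has length 6. Negative index -2 maps to positive index 6 + (-2) = 4. items[4] = 69.
Sum: 94 + 69 = 163.

163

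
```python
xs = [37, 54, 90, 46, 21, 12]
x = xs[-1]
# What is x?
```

xs has length 6. Negative index -1 maps to positive index 6 + (-1) = 5. xs[5] = 12.

12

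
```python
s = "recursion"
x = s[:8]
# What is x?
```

s has length 9. The slice s[:8] selects indices [0, 1, 2, 3, 4, 5, 6, 7] (0->'r', 1->'e', 2->'c', 3->'u', 4->'r', 5->'s', 6->'i', 7->'o'), giving 'recursio'.

'recursio'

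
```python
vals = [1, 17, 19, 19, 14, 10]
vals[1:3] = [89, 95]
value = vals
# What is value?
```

vals starts as [1, 17, 19, 19, 14, 10] (length 6). The slice vals[1:3] covers indices [1, 2] with values [17, 19]. Replacing that slice with [89, 95] (same length) produces [1, 89, 95, 19, 14, 10].

[1, 89, 95, 19, 14, 10]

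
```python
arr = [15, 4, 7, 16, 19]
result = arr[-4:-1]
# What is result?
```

arr has length 5. The slice arr[-4:-1] selects indices [1, 2, 3] (1->4, 2->7, 3->16), giving [4, 7, 16].

[4, 7, 16]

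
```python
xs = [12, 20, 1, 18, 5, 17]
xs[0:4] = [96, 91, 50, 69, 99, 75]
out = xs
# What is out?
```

xs starts as [12, 20, 1, 18, 5, 17] (length 6). The slice xs[0:4] covers indices [0, 1, 2, 3] with values [12, 20, 1, 18]. Replacing that slice with [96, 91, 50, 69, 99, 75] (different length) produces [96, 91, 50, 69, 99, 75, 5, 17].

[96, 91, 50, 69, 99, 75, 5, 17]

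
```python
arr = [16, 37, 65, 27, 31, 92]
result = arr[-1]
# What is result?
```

arr has length 6. Negative index -1 maps to positive index 6 + (-1) = 5. arr[5] = 92.

92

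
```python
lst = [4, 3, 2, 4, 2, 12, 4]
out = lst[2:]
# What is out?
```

lst has length 7. The slice lst[2:] selects indices [2, 3, 4, 5, 6] (2->2, 3->4, 4->2, 5->12, 6->4), giving [2, 4, 2, 12, 4].

[2, 4, 2, 12, 4]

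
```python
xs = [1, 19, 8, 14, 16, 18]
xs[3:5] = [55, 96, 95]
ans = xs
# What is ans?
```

xs starts as [1, 19, 8, 14, 16, 18] (length 6). The slice xs[3:5] covers indices [3, 4] with values [14, 16]. Replacing that slice with [55, 96, 95] (different length) produces [1, 19, 8, 55, 96, 95, 18].

[1, 19, 8, 55, 96, 95, 18]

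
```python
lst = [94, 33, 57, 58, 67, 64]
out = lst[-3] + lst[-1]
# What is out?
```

lst has length 6. Negative index -3 maps to positive index 6 + (-3) = 3. lst[3] = 58.
lst has length 6. Negative index -1 maps to positive index 6 + (-1) = 5. lst[5] = 64.
Sum: 58 + 64 = 122.

122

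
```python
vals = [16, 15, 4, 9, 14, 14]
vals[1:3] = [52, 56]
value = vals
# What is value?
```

vals starts as [16, 15, 4, 9, 14, 14] (length 6). The slice vals[1:3] covers indices [1, 2] with values [15, 4]. Replacing that slice with [52, 56] (same length) produces [16, 52, 56, 9, 14, 14].

[16, 52, 56, 9, 14, 14]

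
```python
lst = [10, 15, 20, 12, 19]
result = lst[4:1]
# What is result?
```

lst has length 5. The slice lst[4:1] resolves to an empty index range, so the result is [].

[]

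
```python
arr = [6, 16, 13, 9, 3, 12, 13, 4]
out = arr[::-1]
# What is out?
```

arr has length 8. The slice arr[::-1] selects indices [7, 6, 5, 4, 3, 2, 1, 0] (7->4, 6->13, 5->12, 4->3, 3->9, 2->13, 1->16, 0->6), giving [4, 13, 12, 3, 9, 13, 16, 6].

[4, 13, 12, 3, 9, 13, 16, 6]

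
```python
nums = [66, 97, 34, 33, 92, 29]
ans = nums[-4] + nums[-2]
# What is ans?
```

nums has length 6. Negative index -4 maps to positive index 6 + (-4) = 2. nums[2] = 34.
nums has length 6. Negative index -2 maps to positive index 6 + (-2) = 4. nums[4] = 92.
Sum: 34 + 92 = 126.

126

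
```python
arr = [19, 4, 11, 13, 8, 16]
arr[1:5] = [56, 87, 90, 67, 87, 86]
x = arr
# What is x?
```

arr starts as [19, 4, 11, 13, 8, 16] (length 6). The slice arr[1:5] covers indices [1, 2, 3, 4] with values [4, 11, 13, 8]. Replacing that slice with [56, 87, 90, 67, 87, 86] (different length) produces [19, 56, 87, 90, 67, 87, 86, 16].

[19, 56, 87, 90, 67, 87, 86, 16]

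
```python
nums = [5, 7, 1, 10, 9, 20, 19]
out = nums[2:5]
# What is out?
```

nums has length 7. The slice nums[2:5] selects indices [2, 3, 4] (2->1, 3->10, 4->9), giving [1, 10, 9].

[1, 10, 9]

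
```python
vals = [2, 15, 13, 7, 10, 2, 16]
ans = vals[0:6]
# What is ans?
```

vals has length 7. The slice vals[0:6] selects indices [0, 1, 2, 3, 4, 5] (0->2, 1->15, 2->13, 3->7, 4->10, 5->2), giving [2, 15, 13, 7, 10, 2].

[2, 15, 13, 7, 10, 2]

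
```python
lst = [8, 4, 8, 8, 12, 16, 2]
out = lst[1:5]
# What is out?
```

lst has length 7. The slice lst[1:5] selects indices [1, 2, 3, 4] (1->4, 2->8, 3->8, 4->12), giving [4, 8, 8, 12].

[4, 8, 8, 12]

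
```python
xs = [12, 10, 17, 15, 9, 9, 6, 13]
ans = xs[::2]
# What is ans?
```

xs has length 8. The slice xs[::2] selects indices [0, 2, 4, 6] (0->12, 2->17, 4->9, 6->6), giving [12, 17, 9, 6].

[12, 17, 9, 6]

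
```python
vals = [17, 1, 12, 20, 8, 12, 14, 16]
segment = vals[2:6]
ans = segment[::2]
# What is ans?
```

vals has length 8. The slice vals[2:6] selects indices [2, 3, 4, 5] (2->12, 3->20, 4->8, 5->12), giving [12, 20, 8, 12]. So segment = [12, 20, 8, 12]. segment has length 4. The slice segment[::2] selects indices [0, 2] (0->12, 2->8), giving [12, 8].

[12, 8]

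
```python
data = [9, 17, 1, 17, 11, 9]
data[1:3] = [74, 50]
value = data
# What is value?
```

data starts as [9, 17, 1, 17, 11, 9] (length 6). The slice data[1:3] covers indices [1, 2] with values [17, 1]. Replacing that slice with [74, 50] (same length) produces [9, 74, 50, 17, 11, 9].

[9, 74, 50, 17, 11, 9]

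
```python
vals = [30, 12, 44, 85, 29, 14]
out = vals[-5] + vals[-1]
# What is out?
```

vals has length 6. Negative index -5 maps to positive index 6 + (-5) = 1. vals[1] = 12.
vals has length 6. Negative index -1 maps to positive index 6 + (-1) = 5. vals[5] = 14.
Sum: 12 + 14 = 26.

26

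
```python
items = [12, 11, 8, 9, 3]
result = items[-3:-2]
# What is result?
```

items has length 5. The slice items[-3:-2] selects indices [2] (2->8), giving [8].

[8]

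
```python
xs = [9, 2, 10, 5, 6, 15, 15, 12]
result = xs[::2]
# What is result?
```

xs has length 8. The slice xs[::2] selects indices [0, 2, 4, 6] (0->9, 2->10, 4->6, 6->15), giving [9, 10, 6, 15].

[9, 10, 6, 15]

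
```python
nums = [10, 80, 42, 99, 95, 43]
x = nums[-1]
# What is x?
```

nums has length 6. Negative index -1 maps to positive index 6 + (-1) = 5. nums[5] = 43.

43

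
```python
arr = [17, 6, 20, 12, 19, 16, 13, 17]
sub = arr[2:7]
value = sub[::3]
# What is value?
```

arr has length 8. The slice arr[2:7] selects indices [2, 3, 4, 5, 6] (2->20, 3->12, 4->19, 5->16, 6->13), giving [20, 12, 19, 16, 13]. So sub = [20, 12, 19, 16, 13]. sub has length 5. The slice sub[::3] selects indices [0, 3] (0->20, 3->16), giving [20, 16].

[20, 16]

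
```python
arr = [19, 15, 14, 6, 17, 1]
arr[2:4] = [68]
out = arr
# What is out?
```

arr starts as [19, 15, 14, 6, 17, 1] (length 6). The slice arr[2:4] covers indices [2, 3] with values [14, 6]. Replacing that slice with [68] (different length) produces [19, 15, 68, 17, 1].

[19, 15, 68, 17, 1]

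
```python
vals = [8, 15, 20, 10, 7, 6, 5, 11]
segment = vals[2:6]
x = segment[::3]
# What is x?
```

vals has length 8. The slice vals[2:6] selects indices [2, 3, 4, 5] (2->20, 3->10, 4->7, 5->6), giving [20, 10, 7, 6]. So segment = [20, 10, 7, 6]. segment has length 4. The slice segment[::3] selects indices [0, 3] (0->20, 3->6), giving [20, 6].

[20, 6]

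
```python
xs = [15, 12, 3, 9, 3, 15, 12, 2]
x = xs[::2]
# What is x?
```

xs has length 8. The slice xs[::2] selects indices [0, 2, 4, 6] (0->15, 2->3, 4->3, 6->12), giving [15, 3, 3, 12].

[15, 3, 3, 12]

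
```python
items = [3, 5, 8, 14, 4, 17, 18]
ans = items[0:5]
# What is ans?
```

items has length 7. The slice items[0:5] selects indices [0, 1, 2, 3, 4] (0->3, 1->5, 2->8, 3->14, 4->4), giving [3, 5, 8, 14, 4].

[3, 5, 8, 14, 4]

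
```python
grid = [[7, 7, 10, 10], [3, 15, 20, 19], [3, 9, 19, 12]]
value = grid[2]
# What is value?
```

grid has 3 rows. Row 2 is [3, 9, 19, 12].

[3, 9, 19, 12]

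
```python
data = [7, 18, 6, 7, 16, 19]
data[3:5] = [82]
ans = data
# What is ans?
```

data starts as [7, 18, 6, 7, 16, 19] (length 6). The slice data[3:5] covers indices [3, 4] with values [7, 16]. Replacing that slice with [82] (different length) produces [7, 18, 6, 82, 19].

[7, 18, 6, 82, 19]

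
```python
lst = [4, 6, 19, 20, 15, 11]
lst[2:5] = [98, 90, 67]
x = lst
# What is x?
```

lst starts as [4, 6, 19, 20, 15, 11] (length 6). The slice lst[2:5] covers indices [2, 3, 4] with values [19, 20, 15]. Replacing that slice with [98, 90, 67] (same length) produces [4, 6, 98, 90, 67, 11].

[4, 6, 98, 90, 67, 11]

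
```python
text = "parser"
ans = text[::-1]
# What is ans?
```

text has length 6. The slice text[::-1] selects indices [5, 4, 3, 2, 1, 0] (5->'r', 4->'e', 3->'s', 2->'r', 1->'a', 0->'p'), giving 'resrap'.

'resrap'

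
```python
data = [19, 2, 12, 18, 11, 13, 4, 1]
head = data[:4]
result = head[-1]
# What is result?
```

data has length 8. The slice data[:4] selects indices [0, 1, 2, 3] (0->19, 1->2, 2->12, 3->18), giving [19, 2, 12, 18]. So head = [19, 2, 12, 18]. Then head[-1] = 18.

18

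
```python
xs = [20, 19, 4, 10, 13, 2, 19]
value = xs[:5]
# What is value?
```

xs has length 7. The slice xs[:5] selects indices [0, 1, 2, 3, 4] (0->20, 1->19, 2->4, 3->10, 4->13), giving [20, 19, 4, 10, 13].

[20, 19, 4, 10, 13]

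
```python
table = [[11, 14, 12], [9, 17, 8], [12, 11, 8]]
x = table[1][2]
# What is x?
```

table[1] = [9, 17, 8]. Taking column 2 of that row yields 8.

8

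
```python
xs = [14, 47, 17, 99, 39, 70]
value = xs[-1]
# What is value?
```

xs has length 6. Negative index -1 maps to positive index 6 + (-1) = 5. xs[5] = 70.

70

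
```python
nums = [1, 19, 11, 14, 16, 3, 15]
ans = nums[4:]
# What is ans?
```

nums has length 7. The slice nums[4:] selects indices [4, 5, 6] (4->16, 5->3, 6->15), giving [16, 3, 15].

[16, 3, 15]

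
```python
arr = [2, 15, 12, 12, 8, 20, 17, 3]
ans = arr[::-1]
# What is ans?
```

arr has length 8. The slice arr[::-1] selects indices [7, 6, 5, 4, 3, 2, 1, 0] (7->3, 6->17, 5->20, 4->8, 3->12, 2->12, 1->15, 0->2), giving [3, 17, 20, 8, 12, 12, 15, 2].

[3, 17, 20, 8, 12, 12, 15, 2]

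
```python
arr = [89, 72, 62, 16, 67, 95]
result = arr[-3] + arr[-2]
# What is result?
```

arr has length 6. Negative index -3 maps to positive index 6 + (-3) = 3. arr[3] = 16.
arr has length 6. Negative index -2 maps to positive index 6 + (-2) = 4. arr[4] = 67.
Sum: 16 + 67 = 83.

83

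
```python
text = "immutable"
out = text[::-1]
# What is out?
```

text has length 9. The slice text[::-1] selects indices [8, 7, 6, 5, 4, 3, 2, 1, 0] (8->'e', 7->'l', 6->'b', 5->'a', 4->'t', 3->'u', 2->'m', 1->'m', 0->'i'), giving 'elbatummi'.

'elbatummi'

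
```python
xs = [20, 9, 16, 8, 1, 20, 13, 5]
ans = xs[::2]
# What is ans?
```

xs has length 8. The slice xs[::2] selects indices [0, 2, 4, 6] (0->20, 2->16, 4->1, 6->13), giving [20, 16, 1, 13].

[20, 16, 1, 13]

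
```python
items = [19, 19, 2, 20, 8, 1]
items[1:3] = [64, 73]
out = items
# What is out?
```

items starts as [19, 19, 2, 20, 8, 1] (length 6). The slice items[1:3] covers indices [1, 2] with values [19, 2]. Replacing that slice with [64, 73] (same length) produces [19, 64, 73, 20, 8, 1].

[19, 64, 73, 20, 8, 1]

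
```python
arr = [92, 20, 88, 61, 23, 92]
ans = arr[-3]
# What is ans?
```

arr has length 6. Negative index -3 maps to positive index 6 + (-3) = 3. arr[3] = 61.

61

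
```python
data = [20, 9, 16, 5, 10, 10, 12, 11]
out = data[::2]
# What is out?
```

data has length 8. The slice data[::2] selects indices [0, 2, 4, 6] (0->20, 2->16, 4->10, 6->12), giving [20, 16, 10, 12].

[20, 16, 10, 12]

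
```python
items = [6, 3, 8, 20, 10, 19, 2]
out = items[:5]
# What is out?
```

items has length 7. The slice items[:5] selects indices [0, 1, 2, 3, 4] (0->6, 1->3, 2->8, 3->20, 4->10), giving [6, 3, 8, 20, 10].

[6, 3, 8, 20, 10]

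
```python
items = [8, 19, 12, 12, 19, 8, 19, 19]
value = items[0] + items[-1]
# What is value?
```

items has length 8. items[0] = 8.
items has length 8. Negative index -1 maps to positive index 8 + (-1) = 7. items[7] = 19.
Sum: 8 + 19 = 27.

27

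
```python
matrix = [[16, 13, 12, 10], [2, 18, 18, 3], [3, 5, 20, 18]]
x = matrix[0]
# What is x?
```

matrix has 3 rows. Row 0 is [16, 13, 12, 10].

[16, 13, 12, 10]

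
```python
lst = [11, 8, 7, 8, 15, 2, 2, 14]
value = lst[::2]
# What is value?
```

lst has length 8. The slice lst[::2] selects indices [0, 2, 4, 6] (0->11, 2->7, 4->15, 6->2), giving [11, 7, 15, 2].

[11, 7, 15, 2]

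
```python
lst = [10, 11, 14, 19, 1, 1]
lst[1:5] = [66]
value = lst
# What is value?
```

lst starts as [10, 11, 14, 19, 1, 1] (length 6). The slice lst[1:5] covers indices [1, 2, 3, 4] with values [11, 14, 19, 1]. Replacing that slice with [66] (different length) produces [10, 66, 1].

[10, 66, 1]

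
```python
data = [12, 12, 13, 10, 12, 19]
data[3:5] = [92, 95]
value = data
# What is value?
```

data starts as [12, 12, 13, 10, 12, 19] (length 6). The slice data[3:5] covers indices [3, 4] with values [10, 12]. Replacing that slice with [92, 95] (same length) produces [12, 12, 13, 92, 95, 19].

[12, 12, 13, 92, 95, 19]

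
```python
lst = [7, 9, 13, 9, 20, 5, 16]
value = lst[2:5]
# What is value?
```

lst has length 7. The slice lst[2:5] selects indices [2, 3, 4] (2->13, 3->9, 4->20), giving [13, 9, 20].

[13, 9, 20]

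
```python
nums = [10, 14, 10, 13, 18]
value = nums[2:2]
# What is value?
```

nums has length 5. The slice nums[2:2] resolves to an empty index range, so the result is [].

[]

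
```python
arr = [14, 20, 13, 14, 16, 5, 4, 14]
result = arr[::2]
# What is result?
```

arr has length 8. The slice arr[::2] selects indices [0, 2, 4, 6] (0->14, 2->13, 4->16, 6->4), giving [14, 13, 16, 4].

[14, 13, 16, 4]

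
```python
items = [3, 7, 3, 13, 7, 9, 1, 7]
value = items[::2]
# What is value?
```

items has length 8. The slice items[::2] selects indices [0, 2, 4, 6] (0->3, 2->3, 4->7, 6->1), giving [3, 3, 7, 1].

[3, 3, 7, 1]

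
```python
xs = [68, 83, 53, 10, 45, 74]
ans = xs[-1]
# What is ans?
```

xs has length 6. Negative index -1 maps to positive index 6 + (-1) = 5. xs[5] = 74.

74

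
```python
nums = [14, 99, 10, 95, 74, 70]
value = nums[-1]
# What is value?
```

nums has length 6. Negative index -1 maps to positive index 6 + (-1) = 5. nums[5] = 70.

70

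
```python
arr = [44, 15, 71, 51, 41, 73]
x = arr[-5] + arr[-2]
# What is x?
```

arr has length 6. Negative index -5 maps to positive index 6 + (-5) = 1. arr[1] = 15.
arr has length 6. Negative index -2 maps to positive index 6 + (-2) = 4. arr[4] = 41.
Sum: 15 + 41 = 56.

56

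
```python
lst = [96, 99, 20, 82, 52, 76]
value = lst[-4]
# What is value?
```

lst has length 6. Negative index -4 maps to positive index 6 + (-4) = 2. lst[2] = 20.

20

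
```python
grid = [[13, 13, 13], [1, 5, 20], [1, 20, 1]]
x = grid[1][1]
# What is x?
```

grid[1] = [1, 5, 20]. Taking column 1 of that row yields 5.

5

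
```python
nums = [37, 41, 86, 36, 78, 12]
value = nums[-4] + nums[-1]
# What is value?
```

nums has length 6. Negative index -4 maps to positive index 6 + (-4) = 2. nums[2] = 86.
nums has length 6. Negative index -1 maps to positive index 6 + (-1) = 5. nums[5] = 12.
Sum: 86 + 12 = 98.

98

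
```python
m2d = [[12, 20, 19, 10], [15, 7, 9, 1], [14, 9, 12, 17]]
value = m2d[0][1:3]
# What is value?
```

m2d[0] = [12, 20, 19, 10]. m2d[0] has length 4. The slice m2d[0][1:3] selects indices [1, 2] (1->20, 2->19), giving [20, 19].

[20, 19]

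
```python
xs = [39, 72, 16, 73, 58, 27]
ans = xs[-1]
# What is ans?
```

xs has length 6. Negative index -1 maps to positive index 6 + (-1) = 5. xs[5] = 27.

27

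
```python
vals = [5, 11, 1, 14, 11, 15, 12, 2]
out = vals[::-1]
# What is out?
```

vals has length 8. The slice vals[::-1] selects indices [7, 6, 5, 4, 3, 2, 1, 0] (7->2, 6->12, 5->15, 4->11, 3->14, 2->1, 1->11, 0->5), giving [2, 12, 15, 11, 14, 1, 11, 5].

[2, 12, 15, 11, 14, 1, 11, 5]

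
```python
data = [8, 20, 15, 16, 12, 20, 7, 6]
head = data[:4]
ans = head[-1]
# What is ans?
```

data has length 8. The slice data[:4] selects indices [0, 1, 2, 3] (0->8, 1->20, 2->15, 3->16), giving [8, 20, 15, 16]. So head = [8, 20, 15, 16]. Then head[-1] = 16.

16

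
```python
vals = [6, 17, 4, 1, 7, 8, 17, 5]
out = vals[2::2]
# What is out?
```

vals has length 8. The slice vals[2::2] selects indices [2, 4, 6] (2->4, 4->7, 6->17), giving [4, 7, 17].

[4, 7, 17]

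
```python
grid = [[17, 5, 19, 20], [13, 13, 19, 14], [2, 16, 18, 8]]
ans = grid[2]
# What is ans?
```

grid has 3 rows. Row 2 is [2, 16, 18, 8].

[2, 16, 18, 8]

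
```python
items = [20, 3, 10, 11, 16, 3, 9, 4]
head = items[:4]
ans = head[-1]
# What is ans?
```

items has length 8. The slice items[:4] selects indices [0, 1, 2, 3] (0->20, 1->3, 2->10, 3->11), giving [20, 3, 10, 11]. So head = [20, 3, 10, 11]. Then head[-1] = 11.

11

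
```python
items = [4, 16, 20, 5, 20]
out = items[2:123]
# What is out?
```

items has length 5. The slice items[2:123] selects indices [2, 3, 4] (2->20, 3->5, 4->20), giving [20, 5, 20].

[20, 5, 20]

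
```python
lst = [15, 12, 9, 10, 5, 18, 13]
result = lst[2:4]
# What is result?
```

lst has length 7. The slice lst[2:4] selects indices [2, 3] (2->9, 3->10), giving [9, 10].

[9, 10]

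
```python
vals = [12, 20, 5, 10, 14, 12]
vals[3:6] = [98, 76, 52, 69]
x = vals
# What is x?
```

vals starts as [12, 20, 5, 10, 14, 12] (length 6). The slice vals[3:6] covers indices [3, 4, 5] with values [10, 14, 12]. Replacing that slice with [98, 76, 52, 69] (different length) produces [12, 20, 5, 98, 76, 52, 69].

[12, 20, 5, 98, 76, 52, 69]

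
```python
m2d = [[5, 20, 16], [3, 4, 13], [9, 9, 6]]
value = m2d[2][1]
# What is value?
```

m2d[2] = [9, 9, 6]. Taking column 1 of that row yields 9.

9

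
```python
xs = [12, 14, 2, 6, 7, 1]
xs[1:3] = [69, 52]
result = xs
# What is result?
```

xs starts as [12, 14, 2, 6, 7, 1] (length 6). The slice xs[1:3] covers indices [1, 2] with values [14, 2]. Replacing that slice with [69, 52] (same length) produces [12, 69, 52, 6, 7, 1].

[12, 69, 52, 6, 7, 1]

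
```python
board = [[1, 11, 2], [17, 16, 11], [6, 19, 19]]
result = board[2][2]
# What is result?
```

board[2] = [6, 19, 19]. Taking column 2 of that row yields 19.

19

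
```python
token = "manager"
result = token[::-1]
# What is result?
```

token has length 7. The slice token[::-1] selects indices [6, 5, 4, 3, 2, 1, 0] (6->'r', 5->'e', 4->'g', 3->'a', 2->'n', 1->'a', 0->'m'), giving 'reganam'.

'reganam'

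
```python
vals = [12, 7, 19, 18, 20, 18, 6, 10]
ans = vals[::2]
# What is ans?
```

vals has length 8. The slice vals[::2] selects indices [0, 2, 4, 6] (0->12, 2->19, 4->20, 6->6), giving [12, 19, 20, 6].

[12, 19, 20, 6]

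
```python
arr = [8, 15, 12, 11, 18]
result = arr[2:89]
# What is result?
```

arr has length 5. The slice arr[2:89] selects indices [2, 3, 4] (2->12, 3->11, 4->18), giving [12, 11, 18].

[12, 11, 18]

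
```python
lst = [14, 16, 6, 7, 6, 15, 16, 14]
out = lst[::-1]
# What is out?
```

lst has length 8. The slice lst[::-1] selects indices [7, 6, 5, 4, 3, 2, 1, 0] (7->14, 6->16, 5->15, 4->6, 3->7, 2->6, 1->16, 0->14), giving [14, 16, 15, 6, 7, 6, 16, 14].

[14, 16, 15, 6, 7, 6, 16, 14]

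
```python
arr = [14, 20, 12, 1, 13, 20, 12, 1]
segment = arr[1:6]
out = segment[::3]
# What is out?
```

arr has length 8. The slice arr[1:6] selects indices [1, 2, 3, 4, 5] (1->20, 2->12, 3->1, 4->13, 5->20), giving [20, 12, 1, 13, 20]. So segment = [20, 12, 1, 13, 20]. segment has length 5. The slice segment[::3] selects indices [0, 3] (0->20, 3->13), giving [20, 13].

[20, 13]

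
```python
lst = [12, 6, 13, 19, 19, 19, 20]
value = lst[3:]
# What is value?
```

lst has length 7. The slice lst[3:] selects indices [3, 4, 5, 6] (3->19, 4->19, 5->19, 6->20), giving [19, 19, 19, 20].

[19, 19, 19, 20]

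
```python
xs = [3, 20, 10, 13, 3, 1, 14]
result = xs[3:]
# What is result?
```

xs has length 7. The slice xs[3:] selects indices [3, 4, 5, 6] (3->13, 4->3, 5->1, 6->14), giving [13, 3, 1, 14].

[13, 3, 1, 14]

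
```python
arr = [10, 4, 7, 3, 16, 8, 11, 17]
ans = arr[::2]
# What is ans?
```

arr has length 8. The slice arr[::2] selects indices [0, 2, 4, 6] (0->10, 2->7, 4->16, 6->11), giving [10, 7, 16, 11].

[10, 7, 16, 11]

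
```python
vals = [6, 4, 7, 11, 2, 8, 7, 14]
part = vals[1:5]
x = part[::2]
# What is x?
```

vals has length 8. The slice vals[1:5] selects indices [1, 2, 3, 4] (1->4, 2->7, 3->11, 4->2), giving [4, 7, 11, 2]. So part = [4, 7, 11, 2]. part has length 4. The slice part[::2] selects indices [0, 2] (0->4, 2->11), giving [4, 11].

[4, 11]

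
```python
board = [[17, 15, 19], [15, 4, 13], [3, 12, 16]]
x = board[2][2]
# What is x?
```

board[2] = [3, 12, 16]. Taking column 2 of that row yields 16.

16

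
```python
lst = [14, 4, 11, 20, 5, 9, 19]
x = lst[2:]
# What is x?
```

lst has length 7. The slice lst[2:] selects indices [2, 3, 4, 5, 6] (2->11, 3->20, 4->5, 5->9, 6->19), giving [11, 20, 5, 9, 19].

[11, 20, 5, 9, 19]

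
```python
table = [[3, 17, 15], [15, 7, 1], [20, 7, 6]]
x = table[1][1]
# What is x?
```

table[1] = [15, 7, 1]. Taking column 1 of that row yields 7.

7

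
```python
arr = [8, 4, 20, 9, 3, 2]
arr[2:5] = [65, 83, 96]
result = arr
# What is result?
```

arr starts as [8, 4, 20, 9, 3, 2] (length 6). The slice arr[2:5] covers indices [2, 3, 4] with values [20, 9, 3]. Replacing that slice with [65, 83, 96] (same length) produces [8, 4, 65, 83, 96, 2].

[8, 4, 65, 83, 96, 2]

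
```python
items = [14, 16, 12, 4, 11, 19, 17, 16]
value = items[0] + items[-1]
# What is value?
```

items has length 8. items[0] = 14.
items has length 8. Negative index -1 maps to positive index 8 + (-1) = 7. items[7] = 16.
Sum: 14 + 16 = 30.

30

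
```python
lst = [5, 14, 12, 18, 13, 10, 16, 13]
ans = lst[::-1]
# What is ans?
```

lst has length 8. The slice lst[::-1] selects indices [7, 6, 5, 4, 3, 2, 1, 0] (7->13, 6->16, 5->10, 4->13, 3->18, 2->12, 1->14, 0->5), giving [13, 16, 10, 13, 18, 12, 14, 5].

[13, 16, 10, 13, 18, 12, 14, 5]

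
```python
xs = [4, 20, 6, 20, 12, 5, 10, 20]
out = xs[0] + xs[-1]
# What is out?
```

xs has length 8. xs[0] = 4.
xs has length 8. Negative index -1 maps to positive index 8 + (-1) = 7. xs[7] = 20.
Sum: 4 + 20 = 24.

24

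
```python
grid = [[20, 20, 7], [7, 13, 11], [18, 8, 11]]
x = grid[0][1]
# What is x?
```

grid[0] = [20, 20, 7]. Taking column 1 of that row yields 20.

20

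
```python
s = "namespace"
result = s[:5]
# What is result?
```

s has length 9. The slice s[:5] selects indices [0, 1, 2, 3, 4] (0->'n', 1->'a', 2->'m', 3->'e', 4->'s'), giving 'names'.

'names'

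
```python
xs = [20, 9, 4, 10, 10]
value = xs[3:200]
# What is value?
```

xs has length 5. The slice xs[3:200] selects indices [3, 4] (3->10, 4->10), giving [10, 10].

[10, 10]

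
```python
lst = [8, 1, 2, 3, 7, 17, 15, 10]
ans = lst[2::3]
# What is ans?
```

lst has length 8. The slice lst[2::3] selects indices [2, 5] (2->2, 5->17), giving [2, 17].

[2, 17]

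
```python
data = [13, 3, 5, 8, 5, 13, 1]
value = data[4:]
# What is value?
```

data has length 7. The slice data[4:] selects indices [4, 5, 6] (4->5, 5->13, 6->1), giving [5, 13, 1].

[5, 13, 1]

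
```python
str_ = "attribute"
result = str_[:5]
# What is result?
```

str_ has length 9. The slice str_[:5] selects indices [0, 1, 2, 3, 4] (0->'a', 1->'t', 2->'t', 3->'r', 4->'i'), giving 'attri'.

'attri'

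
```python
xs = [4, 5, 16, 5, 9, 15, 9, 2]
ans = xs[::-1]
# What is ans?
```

xs has length 8. The slice xs[::-1] selects indices [7, 6, 5, 4, 3, 2, 1, 0] (7->2, 6->9, 5->15, 4->9, 3->5, 2->16, 1->5, 0->4), giving [2, 9, 15, 9, 5, 16, 5, 4].

[2, 9, 15, 9, 5, 16, 5, 4]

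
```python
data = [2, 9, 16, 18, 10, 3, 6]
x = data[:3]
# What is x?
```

data has length 7. The slice data[:3] selects indices [0, 1, 2] (0->2, 1->9, 2->16), giving [2, 9, 16].

[2, 9, 16]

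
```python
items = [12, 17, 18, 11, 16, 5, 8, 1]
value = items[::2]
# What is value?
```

items has length 8. The slice items[::2] selects indices [0, 2, 4, 6] (0->12, 2->18, 4->16, 6->8), giving [12, 18, 16, 8].

[12, 18, 16, 8]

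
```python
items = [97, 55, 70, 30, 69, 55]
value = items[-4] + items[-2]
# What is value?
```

items has length 6. Negative index -4 maps to positive index 6 + (-4) = 2. items[2] = 70.
items has length 6. Negative index -2 maps to positive index 6 + (-2) = 4. items[4] = 69.
Sum: 70 + 69 = 139.

139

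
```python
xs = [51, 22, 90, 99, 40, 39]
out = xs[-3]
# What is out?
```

xs has length 6. Negative index -3 maps to positive index 6 + (-3) = 3. xs[3] = 99.

99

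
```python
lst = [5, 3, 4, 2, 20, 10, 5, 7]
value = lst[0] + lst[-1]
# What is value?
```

lst has length 8. lst[0] = 5.
lst has length 8. Negative index -1 maps to positive index 8 + (-1) = 7. lst[7] = 7.
Sum: 5 + 7 = 12.

12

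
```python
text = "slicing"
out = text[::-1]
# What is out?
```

text has length 7. The slice text[::-1] selects indices [6, 5, 4, 3, 2, 1, 0] (6->'g', 5->'n', 4->'i', 3->'c', 2->'i', 1->'l', 0->'s'), giving 'gnicils'.

'gnicils'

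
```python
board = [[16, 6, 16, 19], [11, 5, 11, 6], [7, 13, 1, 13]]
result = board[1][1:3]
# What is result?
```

board[1] = [11, 5, 11, 6]. board[1] has length 4. The slice board[1][1:3] selects indices [1, 2] (1->5, 2->11), giving [5, 11].

[5, 11]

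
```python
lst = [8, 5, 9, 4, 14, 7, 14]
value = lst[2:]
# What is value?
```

lst has length 7. The slice lst[2:] selects indices [2, 3, 4, 5, 6] (2->9, 3->4, 4->14, 5->7, 6->14), giving [9, 4, 14, 7, 14].

[9, 4, 14, 7, 14]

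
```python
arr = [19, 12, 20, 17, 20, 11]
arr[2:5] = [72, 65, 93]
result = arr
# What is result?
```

arr starts as [19, 12, 20, 17, 20, 11] (length 6). The slice arr[2:5] covers indices [2, 3, 4] with values [20, 17, 20]. Replacing that slice with [72, 65, 93] (same length) produces [19, 12, 72, 65, 93, 11].

[19, 12, 72, 65, 93, 11]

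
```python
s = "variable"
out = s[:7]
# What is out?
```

s has length 8. The slice s[:7] selects indices [0, 1, 2, 3, 4, 5, 6] (0->'v', 1->'a', 2->'r', 3->'i', 4->'a', 5->'b', 6->'l'), giving 'variabl'.

'variabl'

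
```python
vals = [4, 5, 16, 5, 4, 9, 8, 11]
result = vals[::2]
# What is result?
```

vals has length 8. The slice vals[::2] selects indices [0, 2, 4, 6] (0->4, 2->16, 4->4, 6->8), giving [4, 16, 4, 8].

[4, 16, 4, 8]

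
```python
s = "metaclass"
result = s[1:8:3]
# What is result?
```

s has length 9. The slice s[1:8:3] selects indices [1, 4, 7] (1->'e', 4->'c', 7->'s'), giving 'ecs'.

'ecs'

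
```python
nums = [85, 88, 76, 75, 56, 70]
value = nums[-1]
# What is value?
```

nums has length 6. Negative index -1 maps to positive index 6 + (-1) = 5. nums[5] = 70.

70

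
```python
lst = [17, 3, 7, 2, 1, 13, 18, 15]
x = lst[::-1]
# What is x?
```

lst has length 8. The slice lst[::-1] selects indices [7, 6, 5, 4, 3, 2, 1, 0] (7->15, 6->18, 5->13, 4->1, 3->2, 2->7, 1->3, 0->17), giving [15, 18, 13, 1, 2, 7, 3, 17].

[15, 18, 13, 1, 2, 7, 3, 17]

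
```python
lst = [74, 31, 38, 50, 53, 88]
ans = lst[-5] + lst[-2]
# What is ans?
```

lst has length 6. Negative index -5 maps to positive index 6 + (-5) = 1. lst[1] = 31.
lst has length 6. Negative index -2 maps to positive index 6 + (-2) = 4. lst[4] = 53.
Sum: 31 + 53 = 84.

84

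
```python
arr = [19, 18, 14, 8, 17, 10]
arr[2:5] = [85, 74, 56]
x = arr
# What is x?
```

arr starts as [19, 18, 14, 8, 17, 10] (length 6). The slice arr[2:5] covers indices [2, 3, 4] with values [14, 8, 17]. Replacing that slice with [85, 74, 56] (same length) produces [19, 18, 85, 74, 56, 10].

[19, 18, 85, 74, 56, 10]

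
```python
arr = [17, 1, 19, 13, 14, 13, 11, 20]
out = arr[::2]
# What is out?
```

arr has length 8. The slice arr[::2] selects indices [0, 2, 4, 6] (0->17, 2->19, 4->14, 6->11), giving [17, 19, 14, 11].

[17, 19, 14, 11]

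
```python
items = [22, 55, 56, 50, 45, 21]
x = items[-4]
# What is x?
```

items has length 6. Negative index -4 maps to positive index 6 + (-4) = 2. items[2] = 56.

56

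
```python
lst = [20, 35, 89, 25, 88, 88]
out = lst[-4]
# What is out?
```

lst has length 6. Negative index -4 maps to positive index 6 + (-4) = 2. lst[2] = 89.

89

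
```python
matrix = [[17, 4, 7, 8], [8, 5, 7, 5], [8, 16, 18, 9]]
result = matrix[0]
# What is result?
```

matrix has 3 rows. Row 0 is [17, 4, 7, 8].

[17, 4, 7, 8]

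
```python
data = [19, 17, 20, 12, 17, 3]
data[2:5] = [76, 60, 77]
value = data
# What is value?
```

data starts as [19, 17, 20, 12, 17, 3] (length 6). The slice data[2:5] covers indices [2, 3, 4] with values [20, 12, 17]. Replacing that slice with [76, 60, 77] (same length) produces [19, 17, 76, 60, 77, 3].

[19, 17, 76, 60, 77, 3]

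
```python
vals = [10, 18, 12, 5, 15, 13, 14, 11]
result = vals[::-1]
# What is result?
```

vals has length 8. The slice vals[::-1] selects indices [7, 6, 5, 4, 3, 2, 1, 0] (7->11, 6->14, 5->13, 4->15, 3->5, 2->12, 1->18, 0->10), giving [11, 14, 13, 15, 5, 12, 18, 10].

[11, 14, 13, 15, 5, 12, 18, 10]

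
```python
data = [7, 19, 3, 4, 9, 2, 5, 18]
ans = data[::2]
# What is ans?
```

data has length 8. The slice data[::2] selects indices [0, 2, 4, 6] (0->7, 2->3, 4->9, 6->5), giving [7, 3, 9, 5].

[7, 3, 9, 5]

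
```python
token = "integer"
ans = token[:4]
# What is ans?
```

token has length 7. The slice token[:4] selects indices [0, 1, 2, 3] (0->'i', 1->'n', 2->'t', 3->'e'), giving 'inte'.

'inte'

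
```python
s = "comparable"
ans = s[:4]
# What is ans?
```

s has length 10. The slice s[:4] selects indices [0, 1, 2, 3] (0->'c', 1->'o', 2->'m', 3->'p'), giving 'comp'.

'comp'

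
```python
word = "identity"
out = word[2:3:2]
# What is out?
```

word has length 8. The slice word[2:3:2] selects indices [2] (2->'e'), giving 'e'.

'e'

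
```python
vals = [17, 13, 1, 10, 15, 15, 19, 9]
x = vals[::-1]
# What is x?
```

vals has length 8. The slice vals[::-1] selects indices [7, 6, 5, 4, 3, 2, 1, 0] (7->9, 6->19, 5->15, 4->15, 3->10, 2->1, 1->13, 0->17), giving [9, 19, 15, 15, 10, 1, 13, 17].

[9, 19, 15, 15, 10, 1, 13, 17]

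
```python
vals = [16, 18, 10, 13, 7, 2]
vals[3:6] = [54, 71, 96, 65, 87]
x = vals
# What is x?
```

vals starts as [16, 18, 10, 13, 7, 2] (length 6). The slice vals[3:6] covers indices [3, 4, 5] with values [13, 7, 2]. Replacing that slice with [54, 71, 96, 65, 87] (different length) produces [16, 18, 10, 54, 71, 96, 65, 87].

[16, 18, 10, 54, 71, 96, 65, 87]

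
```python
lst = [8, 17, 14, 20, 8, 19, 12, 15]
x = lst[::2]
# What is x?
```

lst has length 8. The slice lst[::2] selects indices [0, 2, 4, 6] (0->8, 2->14, 4->8, 6->12), giving [8, 14, 8, 12].

[8, 14, 8, 12]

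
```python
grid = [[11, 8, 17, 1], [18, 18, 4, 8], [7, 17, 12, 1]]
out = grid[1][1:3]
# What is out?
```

grid[1] = [18, 18, 4, 8]. grid[1] has length 4. The slice grid[1][1:3] selects indices [1, 2] (1->18, 2->4), giving [18, 4].

[18, 4]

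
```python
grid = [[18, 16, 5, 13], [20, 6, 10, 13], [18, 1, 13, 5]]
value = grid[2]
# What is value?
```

grid has 3 rows. Row 2 is [18, 1, 13, 5].

[18, 1, 13, 5]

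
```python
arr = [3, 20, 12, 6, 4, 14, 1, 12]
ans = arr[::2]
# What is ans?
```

arr has length 8. The slice arr[::2] selects indices [0, 2, 4, 6] (0->3, 2->12, 4->4, 6->1), giving [3, 12, 4, 1].

[3, 12, 4, 1]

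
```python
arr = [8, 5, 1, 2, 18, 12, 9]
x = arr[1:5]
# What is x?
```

arr has length 7. The slice arr[1:5] selects indices [1, 2, 3, 4] (1->5, 2->1, 3->2, 4->18), giving [5, 1, 2, 18].

[5, 1, 2, 18]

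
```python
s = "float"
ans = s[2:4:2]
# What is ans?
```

s has length 5. The slice s[2:4:2] selects indices [2] (2->'o'), giving 'o'.

'o'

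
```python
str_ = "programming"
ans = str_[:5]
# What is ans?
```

str_ has length 11. The slice str_[:5] selects indices [0, 1, 2, 3, 4] (0->'p', 1->'r', 2->'o', 3->'g', 4->'r'), giving 'progr'.

'progr'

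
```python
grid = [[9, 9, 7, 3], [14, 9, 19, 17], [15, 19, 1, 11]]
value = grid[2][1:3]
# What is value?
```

grid[2] = [15, 19, 1, 11]. grid[2] has length 4. The slice grid[2][1:3] selects indices [1, 2] (1->19, 2->1), giving [19, 1].

[19, 1]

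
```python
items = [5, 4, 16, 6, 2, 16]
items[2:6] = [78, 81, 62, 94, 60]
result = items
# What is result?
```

items starts as [5, 4, 16, 6, 2, 16] (length 6). The slice items[2:6] covers indices [2, 3, 4, 5] with values [16, 6, 2, 16]. Replacing that slice with [78, 81, 62, 94, 60] (different length) produces [5, 4, 78, 81, 62, 94, 60].

[5, 4, 78, 81, 62, 94, 60]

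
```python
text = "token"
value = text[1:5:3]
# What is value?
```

text has length 5. The slice text[1:5:3] selects indices [1, 4] (1->'o', 4->'n'), giving 'on'.

'on'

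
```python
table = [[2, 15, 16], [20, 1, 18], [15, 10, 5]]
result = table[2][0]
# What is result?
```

table[2] = [15, 10, 5]. Taking column 0 of that row yields 15.

15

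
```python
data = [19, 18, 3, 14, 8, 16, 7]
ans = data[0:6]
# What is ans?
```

data has length 7. The slice data[0:6] selects indices [0, 1, 2, 3, 4, 5] (0->19, 1->18, 2->3, 3->14, 4->8, 5->16), giving [19, 18, 3, 14, 8, 16].

[19, 18, 3, 14, 8, 16]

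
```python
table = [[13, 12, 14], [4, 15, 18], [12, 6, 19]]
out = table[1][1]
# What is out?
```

table[1] = [4, 15, 18]. Taking column 1 of that row yields 15.

15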